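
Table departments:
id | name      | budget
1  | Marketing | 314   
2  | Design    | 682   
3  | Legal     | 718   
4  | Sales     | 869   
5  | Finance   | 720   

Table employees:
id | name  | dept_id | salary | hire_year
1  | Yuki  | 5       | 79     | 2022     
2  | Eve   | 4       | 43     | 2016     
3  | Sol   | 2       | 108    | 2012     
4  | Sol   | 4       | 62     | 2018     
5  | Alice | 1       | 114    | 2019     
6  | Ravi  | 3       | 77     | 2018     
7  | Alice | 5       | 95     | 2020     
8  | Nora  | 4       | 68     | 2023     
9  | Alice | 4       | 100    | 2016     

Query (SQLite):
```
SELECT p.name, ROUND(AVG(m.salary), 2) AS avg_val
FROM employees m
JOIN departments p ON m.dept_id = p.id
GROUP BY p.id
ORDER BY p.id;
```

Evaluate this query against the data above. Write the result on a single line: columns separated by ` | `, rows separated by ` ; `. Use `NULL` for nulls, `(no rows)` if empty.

Marketing | 114 ; Design | 108 ; Legal | 77 ; Sales | 68.25 ; Finance | 87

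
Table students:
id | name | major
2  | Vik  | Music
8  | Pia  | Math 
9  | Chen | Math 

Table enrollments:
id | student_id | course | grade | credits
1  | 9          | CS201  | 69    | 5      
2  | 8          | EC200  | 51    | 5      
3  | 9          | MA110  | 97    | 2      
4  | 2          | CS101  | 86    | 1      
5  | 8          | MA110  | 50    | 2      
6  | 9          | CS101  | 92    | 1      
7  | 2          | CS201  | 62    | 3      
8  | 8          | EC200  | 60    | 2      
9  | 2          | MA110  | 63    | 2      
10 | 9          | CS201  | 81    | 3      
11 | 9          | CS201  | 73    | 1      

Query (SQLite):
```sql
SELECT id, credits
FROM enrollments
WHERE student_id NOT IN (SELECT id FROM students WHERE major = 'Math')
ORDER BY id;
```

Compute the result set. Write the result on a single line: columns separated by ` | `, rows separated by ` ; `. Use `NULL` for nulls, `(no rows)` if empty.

Inner query: students.id where major = 'Math'.
Outer: keep enrollments rows whose student_id is not in that set.
Inner query → {8, 9}

4 | 1 ; 7 | 3 ; 9 | 2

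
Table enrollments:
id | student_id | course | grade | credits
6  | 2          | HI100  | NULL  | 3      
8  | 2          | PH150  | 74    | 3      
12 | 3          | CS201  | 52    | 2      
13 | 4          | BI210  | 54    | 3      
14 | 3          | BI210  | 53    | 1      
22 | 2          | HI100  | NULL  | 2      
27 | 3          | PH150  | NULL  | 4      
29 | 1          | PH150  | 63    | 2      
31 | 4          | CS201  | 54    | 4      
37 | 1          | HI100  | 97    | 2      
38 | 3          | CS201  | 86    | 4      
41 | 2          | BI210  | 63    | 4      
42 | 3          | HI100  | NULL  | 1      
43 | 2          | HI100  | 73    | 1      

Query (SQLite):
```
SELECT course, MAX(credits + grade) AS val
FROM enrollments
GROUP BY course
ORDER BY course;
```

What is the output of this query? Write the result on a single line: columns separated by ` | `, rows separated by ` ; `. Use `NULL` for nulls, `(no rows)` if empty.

BI210 | 67 ; CS201 | 90 ; HI100 | 99 ; PH150 | 77

For each row compute credits + grade.
Group by course; take MAX of the expression per group.
  BI210: ids {13, 14, 41} → MAX(credits + grade)=67
  CS201: ids {12, 31, 38} → MAX(credits + grade)=90
  HI100: ids {6, 22, 37, 42, 43} → MAX(credits + grade)=99
  PH150: ids {8, 27, 29} → MAX(credits + grade)=77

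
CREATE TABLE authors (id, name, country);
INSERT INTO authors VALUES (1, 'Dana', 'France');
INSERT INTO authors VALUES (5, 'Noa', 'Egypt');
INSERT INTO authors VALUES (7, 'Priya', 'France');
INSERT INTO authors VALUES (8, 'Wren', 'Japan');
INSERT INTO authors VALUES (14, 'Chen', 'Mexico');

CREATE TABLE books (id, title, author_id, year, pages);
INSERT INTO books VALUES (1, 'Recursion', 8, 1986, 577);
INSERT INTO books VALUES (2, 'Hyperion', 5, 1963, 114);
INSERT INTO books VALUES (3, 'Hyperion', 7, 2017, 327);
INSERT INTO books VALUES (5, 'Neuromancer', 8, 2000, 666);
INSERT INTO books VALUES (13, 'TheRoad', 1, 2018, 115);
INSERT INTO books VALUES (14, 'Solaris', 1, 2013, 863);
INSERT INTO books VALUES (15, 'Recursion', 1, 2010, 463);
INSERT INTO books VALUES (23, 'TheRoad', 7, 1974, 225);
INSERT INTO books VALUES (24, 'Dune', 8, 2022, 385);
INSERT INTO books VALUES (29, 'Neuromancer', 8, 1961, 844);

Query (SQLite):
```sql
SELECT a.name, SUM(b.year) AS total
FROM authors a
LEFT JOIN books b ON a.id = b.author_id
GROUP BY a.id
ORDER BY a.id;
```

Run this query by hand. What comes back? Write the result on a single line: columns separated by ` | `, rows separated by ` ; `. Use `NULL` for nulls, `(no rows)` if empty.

Dana | 6041 ; Noa | 1963 ; Priya | 3991 ; Wren | 7969 ; Chen | NULL

LEFT JOIN keeps every authors row; unmatched ones get NULL for books columns.
Group by authors.id and compute SUM(b.year). SUM over an all-NULL group is NULL.
  1: ids {13, 14, 15} → SUM(b.year)=6041
  5: ids {2} → SUM(b.year)=1963
  7: ids {3, 23} → SUM(b.year)=3991
  8: ids {1, 5, 24, 29} → SUM(b.year)=7969
  14: ids {—} → SUM(b.year)=NULL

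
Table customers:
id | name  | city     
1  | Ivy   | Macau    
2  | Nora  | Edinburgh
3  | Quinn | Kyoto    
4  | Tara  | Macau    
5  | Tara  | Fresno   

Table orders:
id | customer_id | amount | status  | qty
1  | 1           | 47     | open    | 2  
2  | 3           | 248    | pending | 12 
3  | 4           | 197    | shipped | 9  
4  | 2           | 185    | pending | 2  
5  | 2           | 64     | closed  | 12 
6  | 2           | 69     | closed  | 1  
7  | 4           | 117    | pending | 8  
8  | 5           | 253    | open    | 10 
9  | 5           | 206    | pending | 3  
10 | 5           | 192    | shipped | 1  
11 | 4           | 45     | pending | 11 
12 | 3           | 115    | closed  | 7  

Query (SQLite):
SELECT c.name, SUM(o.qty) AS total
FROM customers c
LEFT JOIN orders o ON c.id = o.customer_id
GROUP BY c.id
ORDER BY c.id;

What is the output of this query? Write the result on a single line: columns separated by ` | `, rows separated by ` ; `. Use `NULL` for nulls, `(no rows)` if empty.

LEFT JOIN keeps every customers row; unmatched ones get NULL for orders columns.
Group by customers.id and compute SUM(o.qty). SUM over an all-NULL group is NULL.
  1: ids {1} → SUM(o.qty)=2
  2: ids {4, 5, 6} → SUM(o.qty)=15
  3: ids {2, 12} → SUM(o.qty)=19
  4: ids {3, 7, 11} → SUM(o.qty)=28
  5: ids {8, 9, 10} → SUM(o.qty)=14

Ivy | 2 ; Nora | 15 ; Quinn | 19 ; Tara | 28 ; Tara | 14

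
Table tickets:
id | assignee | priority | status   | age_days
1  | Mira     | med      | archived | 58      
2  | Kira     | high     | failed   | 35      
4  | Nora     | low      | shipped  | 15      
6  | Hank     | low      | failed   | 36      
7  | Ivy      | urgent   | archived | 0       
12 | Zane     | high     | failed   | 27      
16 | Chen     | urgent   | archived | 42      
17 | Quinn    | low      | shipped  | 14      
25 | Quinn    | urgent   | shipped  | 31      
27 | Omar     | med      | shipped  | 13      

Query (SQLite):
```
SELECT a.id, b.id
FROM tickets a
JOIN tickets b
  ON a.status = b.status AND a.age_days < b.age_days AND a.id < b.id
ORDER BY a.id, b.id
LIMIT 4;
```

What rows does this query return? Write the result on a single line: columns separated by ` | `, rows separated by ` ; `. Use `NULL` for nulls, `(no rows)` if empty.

2 | 6 ; 4 | 25 ; 7 | 16 ; 17 | 25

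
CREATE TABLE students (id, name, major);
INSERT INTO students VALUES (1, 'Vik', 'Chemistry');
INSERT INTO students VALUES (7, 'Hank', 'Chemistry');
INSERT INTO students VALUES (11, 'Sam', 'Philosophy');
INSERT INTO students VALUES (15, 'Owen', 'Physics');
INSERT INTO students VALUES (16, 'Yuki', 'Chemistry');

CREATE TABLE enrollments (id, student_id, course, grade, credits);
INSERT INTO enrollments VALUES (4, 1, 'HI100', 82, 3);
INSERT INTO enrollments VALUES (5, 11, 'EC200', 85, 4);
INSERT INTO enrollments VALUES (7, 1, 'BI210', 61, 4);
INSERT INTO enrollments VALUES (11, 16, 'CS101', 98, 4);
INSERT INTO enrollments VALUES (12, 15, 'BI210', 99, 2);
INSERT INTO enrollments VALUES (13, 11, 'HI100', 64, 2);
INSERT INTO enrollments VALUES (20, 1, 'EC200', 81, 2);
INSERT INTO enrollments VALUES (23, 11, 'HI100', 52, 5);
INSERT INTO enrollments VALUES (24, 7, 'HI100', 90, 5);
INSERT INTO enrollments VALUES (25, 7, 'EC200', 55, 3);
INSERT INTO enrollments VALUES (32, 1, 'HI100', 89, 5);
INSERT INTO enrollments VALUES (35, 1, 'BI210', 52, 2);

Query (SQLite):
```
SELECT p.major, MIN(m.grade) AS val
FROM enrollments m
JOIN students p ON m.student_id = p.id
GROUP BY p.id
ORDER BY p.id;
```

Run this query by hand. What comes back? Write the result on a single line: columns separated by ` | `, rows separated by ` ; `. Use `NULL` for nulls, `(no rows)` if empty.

Join each enrollments row to its students via student_id.
Group joined rows by students.id; compute MIN(m.grade) per group.
  1: ids {4, 7, 20, 32, 35} → MIN(m.grade)=52
  7: ids {24, 25} → MIN(m.grade)=55
  11: ids {5, 13, 23} → MIN(m.grade)=52
  15: ids {12} → MIN(m.grade)=99
  16: ids {11} → MIN(m.grade)=98

Chemistry | 52 ; Chemistry | 55 ; Philosophy | 52 ; Physics | 99 ; Chemistry | 98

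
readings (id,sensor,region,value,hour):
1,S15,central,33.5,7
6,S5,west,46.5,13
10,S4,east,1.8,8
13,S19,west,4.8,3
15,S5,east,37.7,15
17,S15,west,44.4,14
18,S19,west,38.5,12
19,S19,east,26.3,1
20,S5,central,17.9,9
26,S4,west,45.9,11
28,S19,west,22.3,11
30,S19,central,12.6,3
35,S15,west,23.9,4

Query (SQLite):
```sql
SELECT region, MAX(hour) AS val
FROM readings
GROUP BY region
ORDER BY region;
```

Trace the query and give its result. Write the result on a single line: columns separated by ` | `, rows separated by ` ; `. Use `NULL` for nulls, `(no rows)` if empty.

central | 9 ; east | 15 ; west | 14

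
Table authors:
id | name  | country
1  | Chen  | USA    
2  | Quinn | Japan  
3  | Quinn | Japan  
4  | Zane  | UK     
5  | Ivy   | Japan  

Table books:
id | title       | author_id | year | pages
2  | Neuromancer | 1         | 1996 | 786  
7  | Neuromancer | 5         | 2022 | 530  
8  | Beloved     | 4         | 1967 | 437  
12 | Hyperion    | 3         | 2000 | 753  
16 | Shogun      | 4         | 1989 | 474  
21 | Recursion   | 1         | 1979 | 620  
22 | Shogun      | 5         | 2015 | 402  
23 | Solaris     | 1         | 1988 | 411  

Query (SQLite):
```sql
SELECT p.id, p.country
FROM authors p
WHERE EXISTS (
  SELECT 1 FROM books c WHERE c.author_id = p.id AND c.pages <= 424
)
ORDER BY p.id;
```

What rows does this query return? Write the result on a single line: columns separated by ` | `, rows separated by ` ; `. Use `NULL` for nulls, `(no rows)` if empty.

1 | USA ; 5 | Japan

For each authors row, check whether any books with matching author_id has pages <= 424.
Keep rows where that is true.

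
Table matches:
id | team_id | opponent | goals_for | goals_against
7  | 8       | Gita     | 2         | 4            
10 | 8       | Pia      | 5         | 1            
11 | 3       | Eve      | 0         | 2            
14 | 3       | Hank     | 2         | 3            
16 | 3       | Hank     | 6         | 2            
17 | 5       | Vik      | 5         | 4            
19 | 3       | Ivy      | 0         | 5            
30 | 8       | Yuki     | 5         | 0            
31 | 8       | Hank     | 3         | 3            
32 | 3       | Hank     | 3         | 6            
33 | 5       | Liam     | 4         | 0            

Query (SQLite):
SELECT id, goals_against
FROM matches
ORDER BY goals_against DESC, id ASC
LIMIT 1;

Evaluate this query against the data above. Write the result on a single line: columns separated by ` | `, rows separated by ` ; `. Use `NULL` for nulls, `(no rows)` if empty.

Sort by goals_against desc, tiebreak id asc: (6, id=32), (5, id=19), (4, id=7), (4, id=17) …. Take first 1.

32 | 6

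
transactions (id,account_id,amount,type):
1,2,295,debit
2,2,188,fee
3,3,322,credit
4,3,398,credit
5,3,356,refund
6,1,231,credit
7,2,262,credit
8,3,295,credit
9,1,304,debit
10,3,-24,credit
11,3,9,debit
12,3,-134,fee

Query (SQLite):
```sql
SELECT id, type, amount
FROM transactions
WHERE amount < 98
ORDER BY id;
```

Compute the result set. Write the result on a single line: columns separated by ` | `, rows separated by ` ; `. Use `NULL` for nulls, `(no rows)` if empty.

amount < 98: ids {10, 11, 12}

10 | credit | -24 ; 11 | debit | 9 ; 12 | fee | -134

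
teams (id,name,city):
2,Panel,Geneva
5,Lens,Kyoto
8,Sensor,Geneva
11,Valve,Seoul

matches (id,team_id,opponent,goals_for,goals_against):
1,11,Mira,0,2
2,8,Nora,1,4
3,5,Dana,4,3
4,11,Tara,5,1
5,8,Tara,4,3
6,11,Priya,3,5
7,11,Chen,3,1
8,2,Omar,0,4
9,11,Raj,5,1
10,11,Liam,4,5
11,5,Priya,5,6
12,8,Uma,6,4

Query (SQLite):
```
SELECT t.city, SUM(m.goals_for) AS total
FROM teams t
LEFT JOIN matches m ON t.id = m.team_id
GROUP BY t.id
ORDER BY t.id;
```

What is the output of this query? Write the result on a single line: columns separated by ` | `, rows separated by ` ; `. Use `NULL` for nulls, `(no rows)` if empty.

Geneva | 0 ; Kyoto | 9 ; Geneva | 11 ; Seoul | 20

LEFT JOIN keeps every teams row; unmatched ones get NULL for matches columns.
Group by teams.id and compute SUM(m.goals_for). SUM over an all-NULL group is NULL.
  2: ids {8} → SUM(m.goals_for)=0
  5: ids {3, 11} → SUM(m.goals_for)=9
  8: ids {2, 5, 12} → SUM(m.goals_for)=11
  11: ids {1, 4, 6, 7, 9, 10} → SUM(m.goals_for)=20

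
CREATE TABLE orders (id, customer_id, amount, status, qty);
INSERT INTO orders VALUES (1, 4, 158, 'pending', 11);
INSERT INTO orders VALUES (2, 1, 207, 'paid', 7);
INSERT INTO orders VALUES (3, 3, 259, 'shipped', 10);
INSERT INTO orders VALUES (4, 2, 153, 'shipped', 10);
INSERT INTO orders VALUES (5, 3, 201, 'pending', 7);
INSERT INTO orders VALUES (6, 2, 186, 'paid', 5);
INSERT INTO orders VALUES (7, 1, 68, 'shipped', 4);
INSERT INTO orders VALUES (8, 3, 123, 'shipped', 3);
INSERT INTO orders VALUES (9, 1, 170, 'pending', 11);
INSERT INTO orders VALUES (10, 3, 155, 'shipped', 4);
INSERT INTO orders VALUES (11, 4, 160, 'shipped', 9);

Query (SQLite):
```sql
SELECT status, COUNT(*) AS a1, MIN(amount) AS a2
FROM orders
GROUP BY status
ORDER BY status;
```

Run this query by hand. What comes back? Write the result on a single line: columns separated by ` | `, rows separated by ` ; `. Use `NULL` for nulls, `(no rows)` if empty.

paid | 2 | 186 ; pending | 3 | 158 ; shipped | 6 | 68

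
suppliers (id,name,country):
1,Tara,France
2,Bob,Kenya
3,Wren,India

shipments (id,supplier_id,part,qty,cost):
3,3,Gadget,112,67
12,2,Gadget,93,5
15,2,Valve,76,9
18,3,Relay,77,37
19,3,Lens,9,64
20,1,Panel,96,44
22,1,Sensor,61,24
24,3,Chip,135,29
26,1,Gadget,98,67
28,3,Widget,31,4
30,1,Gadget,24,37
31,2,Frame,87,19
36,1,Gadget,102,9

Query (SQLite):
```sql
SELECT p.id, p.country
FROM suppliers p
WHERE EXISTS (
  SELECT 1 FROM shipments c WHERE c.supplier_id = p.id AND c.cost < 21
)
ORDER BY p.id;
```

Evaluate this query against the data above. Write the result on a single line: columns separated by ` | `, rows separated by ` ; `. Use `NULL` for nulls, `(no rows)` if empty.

For each suppliers row, check whether any shipments with matching supplier_id has cost < 21.
Keep rows where that is true.

1 | France ; 2 | Kenya ; 3 | India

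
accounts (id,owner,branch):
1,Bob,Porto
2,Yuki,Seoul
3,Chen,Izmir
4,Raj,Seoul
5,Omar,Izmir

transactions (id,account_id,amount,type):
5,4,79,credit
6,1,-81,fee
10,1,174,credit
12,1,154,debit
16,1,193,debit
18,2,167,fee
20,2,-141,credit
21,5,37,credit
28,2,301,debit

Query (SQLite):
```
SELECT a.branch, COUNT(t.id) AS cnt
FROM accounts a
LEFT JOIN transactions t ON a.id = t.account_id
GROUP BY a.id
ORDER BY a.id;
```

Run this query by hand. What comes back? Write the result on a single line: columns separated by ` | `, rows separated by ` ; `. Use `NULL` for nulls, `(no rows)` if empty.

LEFT JOIN keeps every accounts row; unmatched ones get NULL for transactions columns.
Group by accounts.id and compute COUNT(t.id). COUNT(col) of an all-NULL group is 0.
  1: ids {6, 10, 12, 16} → COUNT(t.id)=4
  2: ids {18, 20, 28} → COUNT(t.id)=3
  3: ids {—} → COUNT(t.id)=0
  4: ids {5} → COUNT(t.id)=1
  5: ids {21} → COUNT(t.id)=1

Porto | 4 ; Seoul | 3 ; Izmir | 0 ; Seoul | 1 ; Izmir | 1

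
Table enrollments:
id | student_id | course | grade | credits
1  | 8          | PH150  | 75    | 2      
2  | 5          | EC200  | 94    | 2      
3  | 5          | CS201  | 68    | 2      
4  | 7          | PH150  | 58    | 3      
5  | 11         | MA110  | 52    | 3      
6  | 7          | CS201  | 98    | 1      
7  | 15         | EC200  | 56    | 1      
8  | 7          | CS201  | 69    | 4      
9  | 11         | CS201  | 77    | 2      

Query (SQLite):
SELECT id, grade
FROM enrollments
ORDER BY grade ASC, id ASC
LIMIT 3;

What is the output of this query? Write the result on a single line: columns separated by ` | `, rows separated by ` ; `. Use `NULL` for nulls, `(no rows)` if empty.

Sort by grade asc, tiebreak id asc: (52, id=5), (56, id=7), (58, id=4), (68, id=3), (69, id=8), (75, id=1) …. Take first 3.

5 | 52 ; 7 | 56 ; 4 | 58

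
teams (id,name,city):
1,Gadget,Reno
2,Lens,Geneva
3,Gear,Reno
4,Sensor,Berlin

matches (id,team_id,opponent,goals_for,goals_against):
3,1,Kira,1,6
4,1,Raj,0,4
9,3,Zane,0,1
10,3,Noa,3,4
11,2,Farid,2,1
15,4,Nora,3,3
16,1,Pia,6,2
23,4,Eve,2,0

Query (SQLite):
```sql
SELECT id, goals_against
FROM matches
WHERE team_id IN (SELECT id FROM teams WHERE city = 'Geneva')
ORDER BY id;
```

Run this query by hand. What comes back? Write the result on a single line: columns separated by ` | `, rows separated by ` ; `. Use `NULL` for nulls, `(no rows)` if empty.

Inner query: teams.id where city = 'Geneva'.
Outer: keep matches rows whose team_id is in that set.
Inner query → {2}

11 | 1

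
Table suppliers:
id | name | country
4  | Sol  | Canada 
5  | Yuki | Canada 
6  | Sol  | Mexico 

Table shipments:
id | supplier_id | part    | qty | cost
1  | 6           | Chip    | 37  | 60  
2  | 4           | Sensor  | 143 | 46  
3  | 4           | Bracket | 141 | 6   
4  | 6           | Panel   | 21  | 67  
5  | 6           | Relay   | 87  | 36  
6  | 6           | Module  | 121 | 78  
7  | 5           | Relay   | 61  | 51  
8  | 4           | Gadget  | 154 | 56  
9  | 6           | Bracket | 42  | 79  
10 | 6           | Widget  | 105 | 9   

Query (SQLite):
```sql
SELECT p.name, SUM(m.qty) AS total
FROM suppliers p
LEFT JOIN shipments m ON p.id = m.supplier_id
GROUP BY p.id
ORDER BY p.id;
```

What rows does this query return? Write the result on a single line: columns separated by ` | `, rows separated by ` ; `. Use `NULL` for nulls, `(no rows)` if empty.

Sol | 438 ; Yuki | 61 ; Sol | 413

LEFT JOIN keeps every suppliers row; unmatched ones get NULL for shipments columns.
Group by suppliers.id and compute SUM(m.qty). SUM over an all-NULL group is NULL.
  4: ids {2, 3, 8} → SUM(m.qty)=438
  5: ids {7} → SUM(m.qty)=61
  6: ids {1, 4, 5, 6, 9, 10} → SUM(m.qty)=413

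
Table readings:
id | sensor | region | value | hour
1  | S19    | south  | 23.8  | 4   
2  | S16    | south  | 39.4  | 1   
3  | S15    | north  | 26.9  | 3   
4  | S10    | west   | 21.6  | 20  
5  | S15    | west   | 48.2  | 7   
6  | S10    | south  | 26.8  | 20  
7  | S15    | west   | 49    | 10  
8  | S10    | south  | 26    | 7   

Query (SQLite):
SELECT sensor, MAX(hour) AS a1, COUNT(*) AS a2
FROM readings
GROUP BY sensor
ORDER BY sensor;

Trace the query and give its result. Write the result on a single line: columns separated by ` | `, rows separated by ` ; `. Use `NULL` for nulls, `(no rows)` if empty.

Group readings by sensor.
Per group compute: MAX(hour), COUNT(*).
  S10: ids {4, 6, 8} → MAX(hour)=20, COUNT(*)=3
  S15: ids {3, 5, 7} → MAX(hour)=10, COUNT(*)=3
  S16: ids {2} → MAX(hour)=1, COUNT(*)=1
  S19: ids {1} → MAX(hour)=4, COUNT(*)=1

S10 | 20 | 3 ; S15 | 10 | 3 ; S16 | 1 | 1 ; S19 | 4 | 1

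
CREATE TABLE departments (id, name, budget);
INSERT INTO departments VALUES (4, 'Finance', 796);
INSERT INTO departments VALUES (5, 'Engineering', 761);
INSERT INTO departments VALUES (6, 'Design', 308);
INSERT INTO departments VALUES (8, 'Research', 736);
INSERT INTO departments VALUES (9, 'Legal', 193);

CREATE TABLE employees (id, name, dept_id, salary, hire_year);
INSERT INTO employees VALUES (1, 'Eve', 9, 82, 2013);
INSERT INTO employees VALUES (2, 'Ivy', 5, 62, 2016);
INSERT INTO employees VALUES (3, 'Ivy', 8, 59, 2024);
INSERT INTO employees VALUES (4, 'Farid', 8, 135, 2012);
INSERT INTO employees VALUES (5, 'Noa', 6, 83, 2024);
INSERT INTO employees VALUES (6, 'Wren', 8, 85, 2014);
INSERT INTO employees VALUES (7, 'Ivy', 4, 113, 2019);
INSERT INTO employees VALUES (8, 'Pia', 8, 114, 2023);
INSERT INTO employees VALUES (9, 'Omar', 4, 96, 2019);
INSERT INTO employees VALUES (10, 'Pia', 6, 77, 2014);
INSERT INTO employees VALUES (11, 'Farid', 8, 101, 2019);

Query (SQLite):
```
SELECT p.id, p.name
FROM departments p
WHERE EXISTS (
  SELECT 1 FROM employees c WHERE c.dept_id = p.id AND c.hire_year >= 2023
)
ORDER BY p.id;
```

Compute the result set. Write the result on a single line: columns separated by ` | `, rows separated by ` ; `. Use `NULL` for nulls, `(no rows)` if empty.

6 | Design ; 8 | Research

For each departments row, check whether any employees with matching dept_id has hire_year >= 2023.
Keep rows where that is true.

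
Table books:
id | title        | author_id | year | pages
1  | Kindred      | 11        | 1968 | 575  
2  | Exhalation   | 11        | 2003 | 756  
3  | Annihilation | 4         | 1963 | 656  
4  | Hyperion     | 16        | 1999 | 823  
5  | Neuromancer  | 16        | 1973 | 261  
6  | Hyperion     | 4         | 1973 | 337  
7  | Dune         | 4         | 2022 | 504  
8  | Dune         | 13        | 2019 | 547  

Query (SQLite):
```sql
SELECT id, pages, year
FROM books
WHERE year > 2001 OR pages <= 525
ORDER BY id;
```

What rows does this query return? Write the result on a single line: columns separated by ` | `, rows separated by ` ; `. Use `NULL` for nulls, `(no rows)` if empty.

2 | 756 | 2003 ; 5 | 261 | 1973 ; 6 | 337 | 1973 ; 7 | 504 | 2022 ; 8 | 547 | 2019

year > 2001: ids {2, 7, 8}
pages <= 525: ids {5, 6, 7}
Combine with OR.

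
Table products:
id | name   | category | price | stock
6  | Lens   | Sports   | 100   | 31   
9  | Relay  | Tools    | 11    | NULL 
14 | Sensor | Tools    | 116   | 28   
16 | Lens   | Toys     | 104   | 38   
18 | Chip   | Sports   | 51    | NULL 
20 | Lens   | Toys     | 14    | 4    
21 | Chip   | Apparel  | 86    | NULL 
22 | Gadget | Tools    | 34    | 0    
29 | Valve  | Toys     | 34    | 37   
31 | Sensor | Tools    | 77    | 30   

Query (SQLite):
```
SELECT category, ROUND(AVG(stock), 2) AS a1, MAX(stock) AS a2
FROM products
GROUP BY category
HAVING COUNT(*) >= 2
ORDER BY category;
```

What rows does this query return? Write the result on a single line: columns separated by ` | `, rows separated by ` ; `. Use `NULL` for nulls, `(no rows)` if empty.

Group products by category.
Per group compute: ROUND(AVG(stock), 2), MAX(stock).
HAVING: drop groups with fewer than 2 rows.
  Apparel: ids {21} → ROUND(AVG(stock), 2)=NULL, MAX(stock)=NULL
  Sports: ids {6, 18} → ROUND(AVG(stock), 2)=31, MAX(stock)=31
  Tools: ids {9, 14, 22, 31} → ROUND(AVG(stock), 2)=19.33, MAX(stock)=30
  Toys: ids {16, 20, 29} → ROUND(AVG(stock), 2)=26.33, MAX(stock)=38

Sports | 31 | 31 ; Tools | 19.33 | 30 ; Toys | 26.33 | 38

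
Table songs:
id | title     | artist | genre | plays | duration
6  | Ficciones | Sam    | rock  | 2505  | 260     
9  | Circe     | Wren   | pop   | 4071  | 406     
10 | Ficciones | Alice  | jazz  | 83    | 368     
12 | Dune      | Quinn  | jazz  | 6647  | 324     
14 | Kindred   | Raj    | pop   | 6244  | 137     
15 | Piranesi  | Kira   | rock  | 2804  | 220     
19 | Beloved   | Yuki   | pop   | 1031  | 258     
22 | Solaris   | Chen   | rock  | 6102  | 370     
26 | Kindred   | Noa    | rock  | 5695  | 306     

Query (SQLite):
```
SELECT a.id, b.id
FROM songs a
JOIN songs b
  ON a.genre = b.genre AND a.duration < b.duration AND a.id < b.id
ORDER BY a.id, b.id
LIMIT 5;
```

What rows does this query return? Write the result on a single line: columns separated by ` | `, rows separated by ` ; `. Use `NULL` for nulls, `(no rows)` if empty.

Pairs (a,b) with same genre, a.duration < b.duration, a.id < b.id.
genre groups: jazz:{10,12} pop:{9,14,19} rock:{6,15,22,26}
Ordered by (a.id, b.id); first 5.

6 | 22 ; 6 | 26 ; 14 | 19 ; 15 | 22 ; 15 | 26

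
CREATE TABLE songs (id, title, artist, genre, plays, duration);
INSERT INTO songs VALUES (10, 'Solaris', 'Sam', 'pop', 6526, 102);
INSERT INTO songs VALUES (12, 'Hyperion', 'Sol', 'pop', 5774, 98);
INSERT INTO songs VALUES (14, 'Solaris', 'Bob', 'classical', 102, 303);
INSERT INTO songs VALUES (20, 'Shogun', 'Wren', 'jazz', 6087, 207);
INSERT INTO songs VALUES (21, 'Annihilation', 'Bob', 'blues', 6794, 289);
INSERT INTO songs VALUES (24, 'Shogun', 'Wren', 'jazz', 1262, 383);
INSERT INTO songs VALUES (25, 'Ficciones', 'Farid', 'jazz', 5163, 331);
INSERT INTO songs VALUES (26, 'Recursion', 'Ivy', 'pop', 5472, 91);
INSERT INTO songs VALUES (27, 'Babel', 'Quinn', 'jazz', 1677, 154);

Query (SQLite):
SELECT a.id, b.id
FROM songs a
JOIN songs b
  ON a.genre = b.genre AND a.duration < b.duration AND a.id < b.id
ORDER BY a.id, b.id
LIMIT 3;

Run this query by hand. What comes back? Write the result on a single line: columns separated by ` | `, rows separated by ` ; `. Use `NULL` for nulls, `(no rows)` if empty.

20 | 24 ; 20 | 25

Pairs (a,b) with same genre, a.duration < b.duration, a.id < b.id.
genre groups: blues:{21} classical:{14} jazz:{20,24,25,27} pop:{10,12,26}
Ordered by (a.id, b.id); first 3.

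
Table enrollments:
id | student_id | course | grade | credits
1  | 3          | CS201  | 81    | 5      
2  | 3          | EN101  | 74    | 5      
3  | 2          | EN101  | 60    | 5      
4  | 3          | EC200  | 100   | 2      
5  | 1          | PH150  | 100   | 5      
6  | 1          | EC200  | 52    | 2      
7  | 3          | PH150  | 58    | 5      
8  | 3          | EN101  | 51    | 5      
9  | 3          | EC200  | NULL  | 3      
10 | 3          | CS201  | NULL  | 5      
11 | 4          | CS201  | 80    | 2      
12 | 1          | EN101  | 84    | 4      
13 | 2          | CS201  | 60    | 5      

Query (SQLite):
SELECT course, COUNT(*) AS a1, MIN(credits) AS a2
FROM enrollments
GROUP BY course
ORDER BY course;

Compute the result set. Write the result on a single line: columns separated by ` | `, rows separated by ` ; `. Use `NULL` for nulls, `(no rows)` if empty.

Group enrollments by course.
Per group compute: COUNT(*), MIN(credits).
  CS201: ids {1, 10, 11, 13} → COUNT(*)=4, MIN(credits)=2
  EC200: ids {4, 6, 9} → COUNT(*)=3, MIN(credits)=2
  EN101: ids {2, 3, 8, 12} → COUNT(*)=4, MIN(credits)=4
  PH150: ids {5, 7} → COUNT(*)=2, MIN(credits)=5

CS201 | 4 | 2 ; EC200 | 3 | 2 ; EN101 | 4 | 4 ; PH150 | 2 | 5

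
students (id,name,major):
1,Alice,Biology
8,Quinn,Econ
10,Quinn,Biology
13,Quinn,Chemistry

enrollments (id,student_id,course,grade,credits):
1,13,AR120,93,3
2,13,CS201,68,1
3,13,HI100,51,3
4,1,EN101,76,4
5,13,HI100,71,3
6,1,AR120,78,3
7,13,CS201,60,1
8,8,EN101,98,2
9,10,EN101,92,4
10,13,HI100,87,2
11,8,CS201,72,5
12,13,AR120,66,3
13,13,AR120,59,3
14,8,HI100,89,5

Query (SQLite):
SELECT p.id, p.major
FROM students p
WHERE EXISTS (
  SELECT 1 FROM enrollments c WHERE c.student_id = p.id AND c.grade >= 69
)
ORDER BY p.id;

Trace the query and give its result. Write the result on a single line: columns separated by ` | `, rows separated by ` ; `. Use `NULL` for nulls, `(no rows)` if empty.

1 | Biology ; 8 | Econ ; 10 | Biology ; 13 | Chemistry

For each students row, check whether any enrollments with matching student_id has grade >= 69.
Keep rows where that is true.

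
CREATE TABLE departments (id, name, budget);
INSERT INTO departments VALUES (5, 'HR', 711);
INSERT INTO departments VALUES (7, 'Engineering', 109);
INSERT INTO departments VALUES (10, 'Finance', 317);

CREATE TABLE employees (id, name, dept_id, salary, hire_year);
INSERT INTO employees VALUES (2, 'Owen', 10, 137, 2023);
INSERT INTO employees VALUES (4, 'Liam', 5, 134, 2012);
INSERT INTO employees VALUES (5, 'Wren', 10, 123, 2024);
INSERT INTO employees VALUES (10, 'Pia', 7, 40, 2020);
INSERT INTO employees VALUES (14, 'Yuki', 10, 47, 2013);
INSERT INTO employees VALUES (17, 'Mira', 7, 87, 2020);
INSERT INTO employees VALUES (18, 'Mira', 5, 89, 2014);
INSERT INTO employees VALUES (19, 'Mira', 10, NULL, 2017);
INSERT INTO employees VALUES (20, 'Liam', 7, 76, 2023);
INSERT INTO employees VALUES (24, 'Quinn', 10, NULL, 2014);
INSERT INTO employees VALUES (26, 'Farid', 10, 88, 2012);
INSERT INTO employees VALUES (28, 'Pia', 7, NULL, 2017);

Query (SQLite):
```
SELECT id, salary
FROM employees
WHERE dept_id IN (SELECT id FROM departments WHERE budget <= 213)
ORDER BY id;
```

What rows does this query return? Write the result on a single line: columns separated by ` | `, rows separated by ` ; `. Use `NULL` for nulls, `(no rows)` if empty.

Inner query: departments.id where budget <= 213.
Outer: keep employees rows whose dept_id is in that set.
Inner query → {7}

10 | 40 ; 17 | 87 ; 20 | 76 ; 28 | NULL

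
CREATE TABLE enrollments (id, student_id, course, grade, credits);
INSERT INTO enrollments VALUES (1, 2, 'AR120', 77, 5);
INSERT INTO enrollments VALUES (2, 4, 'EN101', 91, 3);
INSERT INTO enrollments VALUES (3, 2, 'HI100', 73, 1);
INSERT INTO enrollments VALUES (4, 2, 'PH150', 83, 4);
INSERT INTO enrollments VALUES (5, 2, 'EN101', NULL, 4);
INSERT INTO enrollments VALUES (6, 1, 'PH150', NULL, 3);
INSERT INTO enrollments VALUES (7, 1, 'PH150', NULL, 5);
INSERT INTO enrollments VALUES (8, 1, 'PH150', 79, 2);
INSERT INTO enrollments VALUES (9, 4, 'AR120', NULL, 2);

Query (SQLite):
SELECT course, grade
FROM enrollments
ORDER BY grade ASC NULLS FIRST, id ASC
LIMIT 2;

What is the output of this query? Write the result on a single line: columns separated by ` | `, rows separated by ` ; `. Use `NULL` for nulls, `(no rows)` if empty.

Sort by grade asc, tiebreak id asc: (NULL, id=5), (NULL, id=6), (NULL, id=7), (NULL, id=9), (73, id=3) …. Take first 2.
NULLS FIRST: NULL grade rows go before all non-NULL rows (among themselves ordered by id asc).

EN101 | NULL ; PH150 | NULL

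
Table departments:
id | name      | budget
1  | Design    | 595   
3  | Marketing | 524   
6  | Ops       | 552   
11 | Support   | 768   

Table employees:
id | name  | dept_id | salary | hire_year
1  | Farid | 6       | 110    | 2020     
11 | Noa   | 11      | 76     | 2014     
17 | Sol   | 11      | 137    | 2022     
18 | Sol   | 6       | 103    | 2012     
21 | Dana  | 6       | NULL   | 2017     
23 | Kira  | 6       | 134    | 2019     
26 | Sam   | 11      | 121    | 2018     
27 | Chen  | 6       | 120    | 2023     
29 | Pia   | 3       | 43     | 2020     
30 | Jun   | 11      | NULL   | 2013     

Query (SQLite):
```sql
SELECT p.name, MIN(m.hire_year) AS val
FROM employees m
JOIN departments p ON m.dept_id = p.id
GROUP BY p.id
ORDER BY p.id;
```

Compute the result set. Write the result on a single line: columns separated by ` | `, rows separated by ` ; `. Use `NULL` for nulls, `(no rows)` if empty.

Join each employees row to its departments via dept_id.
Group joined rows by departments.id; compute MIN(m.hire_year) per group.
  3: ids {29} → MIN(m.hire_year)=2020
  6: ids {1, 18, 21, 23, 27} → MIN(m.hire_year)=2012
  11: ids {11, 17, 26, 30} → MIN(m.hire_year)=2013

Marketing | 2020 ; Ops | 2012 ; Support | 2013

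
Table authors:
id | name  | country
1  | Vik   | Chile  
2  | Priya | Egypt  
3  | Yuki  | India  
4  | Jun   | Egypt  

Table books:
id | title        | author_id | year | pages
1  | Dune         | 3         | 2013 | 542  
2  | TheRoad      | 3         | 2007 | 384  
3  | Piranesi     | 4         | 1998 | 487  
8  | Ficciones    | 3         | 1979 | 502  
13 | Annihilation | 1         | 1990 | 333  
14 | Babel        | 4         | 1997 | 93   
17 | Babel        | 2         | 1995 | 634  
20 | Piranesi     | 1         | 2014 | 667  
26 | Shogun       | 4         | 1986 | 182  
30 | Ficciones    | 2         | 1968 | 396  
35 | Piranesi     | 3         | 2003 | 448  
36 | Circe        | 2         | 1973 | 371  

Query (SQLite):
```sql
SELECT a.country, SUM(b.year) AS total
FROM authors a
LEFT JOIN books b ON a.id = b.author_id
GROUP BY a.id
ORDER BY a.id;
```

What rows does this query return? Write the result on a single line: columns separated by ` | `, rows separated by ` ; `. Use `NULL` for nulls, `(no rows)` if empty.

LEFT JOIN keeps every authors row; unmatched ones get NULL for books columns.
Group by authors.id and compute SUM(b.year). SUM over an all-NULL group is NULL.
  1: ids {13, 20} → SUM(b.year)=4004
  2: ids {17, 30, 36} → SUM(b.year)=5936
  3: ids {1, 2, 8, 35} → SUM(b.year)=8002
  4: ids {3, 14, 26} → SUM(b.year)=5981

Chile | 4004 ; Egypt | 5936 ; India | 8002 ; Egypt | 5981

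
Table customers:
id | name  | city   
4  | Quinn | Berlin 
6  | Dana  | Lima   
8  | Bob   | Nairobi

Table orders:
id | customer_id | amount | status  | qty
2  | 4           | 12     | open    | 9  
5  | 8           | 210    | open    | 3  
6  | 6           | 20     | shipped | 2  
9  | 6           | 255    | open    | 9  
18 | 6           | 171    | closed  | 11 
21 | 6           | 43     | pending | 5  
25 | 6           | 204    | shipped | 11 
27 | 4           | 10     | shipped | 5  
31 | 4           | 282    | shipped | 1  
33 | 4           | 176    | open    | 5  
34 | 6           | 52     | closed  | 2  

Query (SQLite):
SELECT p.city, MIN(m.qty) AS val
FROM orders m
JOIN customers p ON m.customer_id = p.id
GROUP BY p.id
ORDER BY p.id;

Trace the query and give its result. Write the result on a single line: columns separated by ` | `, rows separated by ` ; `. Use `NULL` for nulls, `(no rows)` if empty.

Berlin | 1 ; Lima | 2 ; Nairobi | 3

Join each orders row to its customers via customer_id.
Group joined rows by customers.id; compute MIN(m.qty) per group.
  4: ids {2, 27, 31, 33} → MIN(m.qty)=1
  6: ids {6, 9, 18, 21, 25, 34} → MIN(m.qty)=2
  8: ids {5} → MIN(m.qty)=3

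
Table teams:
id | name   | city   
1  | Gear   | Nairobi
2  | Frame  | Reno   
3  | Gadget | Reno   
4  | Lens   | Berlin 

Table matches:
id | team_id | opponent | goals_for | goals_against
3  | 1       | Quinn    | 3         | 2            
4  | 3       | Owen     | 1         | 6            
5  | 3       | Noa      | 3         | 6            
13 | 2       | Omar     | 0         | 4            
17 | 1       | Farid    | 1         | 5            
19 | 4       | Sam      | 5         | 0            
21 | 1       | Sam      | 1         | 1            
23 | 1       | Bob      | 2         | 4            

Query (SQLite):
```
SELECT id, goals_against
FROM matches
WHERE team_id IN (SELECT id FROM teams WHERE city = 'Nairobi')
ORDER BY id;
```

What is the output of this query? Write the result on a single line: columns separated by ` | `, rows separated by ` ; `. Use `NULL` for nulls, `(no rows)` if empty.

Inner query: teams.id where city = 'Nairobi'.
Outer: keep matches rows whose team_id is in that set.
Inner query → {1}

3 | 2 ; 17 | 5 ; 21 | 1 ; 23 | 4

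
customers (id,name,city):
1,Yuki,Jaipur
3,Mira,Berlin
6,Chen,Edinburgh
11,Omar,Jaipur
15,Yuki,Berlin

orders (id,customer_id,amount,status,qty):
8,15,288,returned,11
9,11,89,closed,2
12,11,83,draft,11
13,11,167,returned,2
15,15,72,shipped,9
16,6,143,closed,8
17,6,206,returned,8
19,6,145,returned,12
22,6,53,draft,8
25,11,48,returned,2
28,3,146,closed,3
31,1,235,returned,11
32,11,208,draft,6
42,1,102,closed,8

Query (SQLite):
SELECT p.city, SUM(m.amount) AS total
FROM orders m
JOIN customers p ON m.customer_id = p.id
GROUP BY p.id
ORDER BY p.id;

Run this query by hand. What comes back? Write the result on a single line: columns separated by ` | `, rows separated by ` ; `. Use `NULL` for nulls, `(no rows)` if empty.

Jaipur | 337 ; Berlin | 146 ; Edinburgh | 547 ; Jaipur | 595 ; Berlin | 360

Join each orders row to its customers via customer_id.
Group joined rows by customers.id; compute SUM(m.amount) per group.
  1: ids {31, 42} → SUM(m.amount)=337
  3: ids {28} → SUM(m.amount)=146
  6: ids {16, 17, 19, 22} → SUM(m.amount)=547
  11: ids {9, 12, 13, 25, 32} → SUM(m.amount)=595
  15: ids {8, 15} → SUM(m.amount)=360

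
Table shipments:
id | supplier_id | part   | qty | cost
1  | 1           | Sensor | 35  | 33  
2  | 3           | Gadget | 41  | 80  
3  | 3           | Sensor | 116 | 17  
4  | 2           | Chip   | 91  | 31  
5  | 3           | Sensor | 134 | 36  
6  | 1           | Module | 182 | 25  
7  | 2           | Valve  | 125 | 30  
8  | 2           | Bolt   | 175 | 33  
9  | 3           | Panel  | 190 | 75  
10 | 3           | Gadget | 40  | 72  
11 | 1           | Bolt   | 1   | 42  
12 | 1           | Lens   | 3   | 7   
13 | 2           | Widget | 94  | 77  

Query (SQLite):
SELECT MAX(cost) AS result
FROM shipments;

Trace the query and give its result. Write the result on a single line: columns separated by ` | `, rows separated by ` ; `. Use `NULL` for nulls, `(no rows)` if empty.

All cost values: [33, 80, 17, 31, 36, 25, 30, 33, 75, 72, 42, 7, 77].
MAX of non-NULL values = 80.

80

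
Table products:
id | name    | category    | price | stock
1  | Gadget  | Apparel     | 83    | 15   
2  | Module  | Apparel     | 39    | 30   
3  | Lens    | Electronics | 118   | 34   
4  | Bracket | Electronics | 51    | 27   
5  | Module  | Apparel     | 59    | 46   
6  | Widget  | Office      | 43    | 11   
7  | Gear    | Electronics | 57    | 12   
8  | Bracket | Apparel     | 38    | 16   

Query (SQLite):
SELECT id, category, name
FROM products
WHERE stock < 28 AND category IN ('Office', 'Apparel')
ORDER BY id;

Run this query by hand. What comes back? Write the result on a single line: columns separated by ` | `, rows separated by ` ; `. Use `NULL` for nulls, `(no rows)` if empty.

1 | Apparel | Gadget ; 6 | Office | Widget ; 8 | Apparel | Bracket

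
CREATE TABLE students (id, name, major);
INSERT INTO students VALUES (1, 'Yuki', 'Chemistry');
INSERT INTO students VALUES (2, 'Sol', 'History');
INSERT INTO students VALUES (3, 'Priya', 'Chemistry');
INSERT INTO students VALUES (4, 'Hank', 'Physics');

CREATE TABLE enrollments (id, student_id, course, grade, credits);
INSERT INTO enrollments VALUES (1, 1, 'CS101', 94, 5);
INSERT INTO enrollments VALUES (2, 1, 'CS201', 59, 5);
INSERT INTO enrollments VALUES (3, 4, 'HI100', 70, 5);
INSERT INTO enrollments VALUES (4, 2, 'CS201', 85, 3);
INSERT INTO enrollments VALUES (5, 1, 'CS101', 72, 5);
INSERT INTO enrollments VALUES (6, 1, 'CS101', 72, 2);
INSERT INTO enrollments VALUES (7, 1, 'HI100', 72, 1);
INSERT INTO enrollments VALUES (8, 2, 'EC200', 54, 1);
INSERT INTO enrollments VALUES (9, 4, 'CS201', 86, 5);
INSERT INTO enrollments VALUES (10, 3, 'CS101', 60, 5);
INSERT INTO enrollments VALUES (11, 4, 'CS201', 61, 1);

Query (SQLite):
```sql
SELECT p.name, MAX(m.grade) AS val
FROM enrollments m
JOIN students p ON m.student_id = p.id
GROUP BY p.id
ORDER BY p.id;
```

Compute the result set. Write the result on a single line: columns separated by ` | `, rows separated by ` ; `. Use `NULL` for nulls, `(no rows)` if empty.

Yuki | 94 ; Sol | 85 ; Priya | 60 ; Hank | 86

Join each enrollments row to its students via student_id.
Group joined rows by students.id; compute MAX(m.grade) per group.
  1: ids {1, 2, 5, 6, 7} → MAX(m.grade)=94
  2: ids {4, 8} → MAX(m.grade)=85
  3: ids {10} → MAX(m.grade)=60
  4: ids {3, 9, 11} → MAX(m.grade)=86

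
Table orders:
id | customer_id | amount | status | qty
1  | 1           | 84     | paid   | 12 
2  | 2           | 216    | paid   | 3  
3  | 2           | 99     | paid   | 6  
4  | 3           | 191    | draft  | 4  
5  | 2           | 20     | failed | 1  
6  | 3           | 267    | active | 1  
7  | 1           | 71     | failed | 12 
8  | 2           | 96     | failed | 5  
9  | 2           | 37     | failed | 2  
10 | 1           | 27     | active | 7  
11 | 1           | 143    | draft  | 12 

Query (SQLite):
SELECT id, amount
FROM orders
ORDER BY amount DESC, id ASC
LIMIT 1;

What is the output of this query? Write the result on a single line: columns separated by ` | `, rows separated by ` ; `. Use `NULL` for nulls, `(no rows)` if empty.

6 | 267

Sort by amount desc, tiebreak id asc: (267, id=6), (216, id=2), (191, id=4), (143, id=11) …. Take first 1.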